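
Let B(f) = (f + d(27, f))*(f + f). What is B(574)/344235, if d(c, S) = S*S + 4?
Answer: 126300664/114745 ≈ 1100.7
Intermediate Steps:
d(c, S) = 4 + S**2 (d(c, S) = S**2 + 4 = 4 + S**2)
B(f) = 2*f*(4 + f + f**2) (B(f) = (f + (4 + f**2))*(f + f) = (4 + f + f**2)*(2*f) = 2*f*(4 + f + f**2))
B(574)/344235 = (2*574*(4 + 574 + 574**2))/344235 = (2*574*(4 + 574 + 329476))*(1/344235) = (2*574*330054)*(1/344235) = 378901992*(1/344235) = 126300664/114745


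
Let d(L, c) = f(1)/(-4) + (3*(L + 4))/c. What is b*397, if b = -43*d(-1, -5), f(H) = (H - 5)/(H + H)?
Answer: 221923/10 ≈ 22192.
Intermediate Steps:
f(H) = (-5 + H)/(2*H) (f(H) = (-5 + H)/((2*H)) = (-5 + H)*(1/(2*H)) = (-5 + H)/(2*H))
d(L, c) = ½ + (12 + 3*L)/c (d(L, c) = ((½)*(-5 + 1)/1)/(-4) + (3*(L + 4))/c = ((½)*1*(-4))*(-¼) + (3*(4 + L))/c = -2*(-¼) + (12 + 3*L)/c = ½ + (12 + 3*L)/c)
b = 559/10 (b = -43*(24 - 5 + 6*(-1))/(2*(-5)) = -43*(-1)*(24 - 5 - 6)/(2*5) = -43*(-1)*13/(2*5) = -43*(-13/10) = 559/10 ≈ 55.900)
b*397 = (559/10)*397 = 221923/10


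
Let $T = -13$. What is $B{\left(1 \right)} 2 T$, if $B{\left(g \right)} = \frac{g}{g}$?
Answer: $-26$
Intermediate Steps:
$B{\left(g \right)} = 1$
$B{\left(1 \right)} 2 T = 1 \cdot 2 \left(-13\right) = 2 \left(-13\right) = -26$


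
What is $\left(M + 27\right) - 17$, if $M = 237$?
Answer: $247$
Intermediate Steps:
$\left(M + 27\right) - 17 = \left(237 + 27\right) - 17 = 264 + \left(-115 + 98\right) = 264 - 17 = 247$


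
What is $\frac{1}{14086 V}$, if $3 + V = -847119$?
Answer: $- \frac{1}{11932560492} \approx -8.3804 \cdot 10^{-11}$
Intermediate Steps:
$V = -847122$ ($V = -3 - 847119 = -847122$)
$\frac{1}{14086 V} = \frac{1}{14086 \left(-847122\right)} = \frac{1}{14086} \left(- \frac{1}{847122}\right) = - \frac{1}{11932560492}$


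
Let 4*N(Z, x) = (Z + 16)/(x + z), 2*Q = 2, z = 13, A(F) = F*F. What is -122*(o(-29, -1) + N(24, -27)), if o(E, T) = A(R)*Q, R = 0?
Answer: 610/7 ≈ 87.143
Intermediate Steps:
A(F) = F²
Q = 1 (Q = (½)*2 = 1)
o(E, T) = 0 (o(E, T) = 0²*1 = 0*1 = 0)
N(Z, x) = (16 + Z)/(4*(13 + x)) (N(Z, x) = ((Z + 16)/(x + 13))/4 = ((16 + Z)/(13 + x))/4 = (16 + Z)/(4*(13 + x)))
-122*(o(-29, -1) + N(24, -27)) = -122*(0 + (16 + 24)/(4*(13 - 27))) = -122*(0 + (¼)*40/(-14)) = -122*(0 + (¼)*(-1/14)*40) = -122*(0 - 5/7) = -122*(-5/7) = 610/7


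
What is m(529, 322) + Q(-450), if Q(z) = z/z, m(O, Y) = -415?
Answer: -414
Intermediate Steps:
Q(z) = 1
m(529, 322) + Q(-450) = -415 + 1 = -414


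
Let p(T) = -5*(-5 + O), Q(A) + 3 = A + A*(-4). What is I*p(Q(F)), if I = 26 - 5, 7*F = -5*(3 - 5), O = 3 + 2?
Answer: 0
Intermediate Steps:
O = 5
F = 10/7 (F = (-5*(3 - 5))/7 = (-5*(-2))/7 = (⅐)*10 = 10/7 ≈ 1.4286)
Q(A) = -3 - 3*A (Q(A) = -3 + (A + A*(-4)) = -3 + (A - 4*A) = -3 - 3*A)
I = 21
p(T) = 0 (p(T) = -5*(-5 + 5) = -5*0 = 0)
I*p(Q(F)) = 21*0 = 0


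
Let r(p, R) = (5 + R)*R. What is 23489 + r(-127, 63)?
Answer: 27773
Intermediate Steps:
r(p, R) = R*(5 + R)
23489 + r(-127, 63) = 23489 + 63*(5 + 63) = 23489 + 63*68 = 23489 + 4284 = 27773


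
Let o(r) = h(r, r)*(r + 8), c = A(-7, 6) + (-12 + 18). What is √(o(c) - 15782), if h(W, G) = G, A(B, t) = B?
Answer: I*√15789 ≈ 125.65*I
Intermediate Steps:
c = -1 (c = -7 + (-12 + 18) = -7 + 6 = -1)
o(r) = r*(8 + r) (o(r) = r*(r + 8) = r*(8 + r))
√(o(c) - 15782) = √(-(8 - 1) - 15782) = √(-1*7 - 15782) = √(-7 - 15782) = √(-15789) = I*√15789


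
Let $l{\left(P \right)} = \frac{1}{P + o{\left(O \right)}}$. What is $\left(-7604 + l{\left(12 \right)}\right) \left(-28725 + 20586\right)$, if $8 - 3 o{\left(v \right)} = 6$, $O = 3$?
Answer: $\frac{2351755911}{38} \approx 6.1888 \cdot 10^{7}$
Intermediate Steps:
$o{\left(v \right)} = \frac{2}{3}$ ($o{\left(v \right)} = \frac{8}{3} - 2 = \frac{2}{3}$)
$l{\left(P \right)} = \frac{1}{\frac{2}{3} + P}$ ($l{\left(P \right)} = \frac{1}{P + \frac{2}{3}} = \frac{1}{\frac{2}{3} + P}$)
$\left(-7604 + l{\left(12 \right)}\right) \left(-28725 + 20586\right) = \left(-7604 + \frac{3}{2 + 3 \cdot 12}\right) \left(-28725 + 20586\right) = \left(-7604 + \frac{3}{2 + 36}\right) \left(-8139\right) = \left(-7604 + \frac{3}{38}\right) \left(-8139\right) = \left(- \frac{288949}{38}\right) \left(-8139\right) = \frac{2351755911}{38}$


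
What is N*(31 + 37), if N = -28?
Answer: -1904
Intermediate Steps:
N*(31 + 37) = -28*(31 + 37) = -28*68 = -1904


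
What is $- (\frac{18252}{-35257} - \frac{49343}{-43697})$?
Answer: $- \frac{942128507}{1540625129} \approx -0.61152$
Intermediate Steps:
$- (\frac{18252}{-35257} - \frac{49343}{-43697}) = - (18252 \left(- \frac{1}{35257}\right) - - \frac{49343}{43697}) = - (- \frac{18252}{35257} + \frac{49343}{43697}) = \left(-1\right) \frac{942128507}{1540625129} = - \frac{942128507}{1540625129}$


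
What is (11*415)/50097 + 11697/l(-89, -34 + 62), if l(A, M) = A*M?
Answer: -82086947/17834532 ≈ -4.6027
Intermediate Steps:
(11*415)/50097 + 11697/l(-89, -34 + 62) = (11*415)/50097 + 11697/((-89*(-34 + 62))) = 4565*(1/50097) + 11697/((-89*28)) = 4565/50097 + 11697/(-2492) = 4565/50097 + 11697*(-1/2492) = 4565/50097 - 1671/356 = -82086947/17834532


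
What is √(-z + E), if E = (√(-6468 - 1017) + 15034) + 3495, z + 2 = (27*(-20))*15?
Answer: √(26631 + I*√7485) ≈ 163.19 + 0.2651*I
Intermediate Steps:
z = -8102 (z = -2 + (27*(-20))*15 = -2 - 540*15 = -2 - 8100 = -8102)
E = 18529 + I*√7485 (E = (√(-7485) + 15034) + 3495 = (I*√7485 + 15034) + 3495 = (15034 + I*√7485) + 3495 = 18529 + I*√7485 ≈ 18529.0 + 86.516*I)
√(-z + E) = √(-1*(-8102) + (18529 + I*√7485)) = √(8102 + (18529 + I*√7485)) = √(26631 + I*√7485)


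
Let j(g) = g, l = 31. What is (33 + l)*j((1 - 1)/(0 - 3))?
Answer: 0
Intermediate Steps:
(33 + l)*j((1 - 1)/(0 - 3)) = (33 + 31)*((1 - 1)/(0 - 3)) = 64*(0/(-3)) = 64*(0*(-⅓)) = 64*0 = 0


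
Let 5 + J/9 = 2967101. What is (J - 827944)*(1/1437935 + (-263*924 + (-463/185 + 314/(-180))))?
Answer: -602205327942471151640/95766471 ≈ -6.2883e+12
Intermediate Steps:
J = 26703864 (J = -45 + 9*2967101 = -45 + 26703909 = 26703864)
(J - 827944)*(1/1437935 + (-263*924 + (-463/185 + 314/(-180)))) = (26703864 - 827944)*(1/1437935 + (-263*924 + (-463/185 + 314/(-180)))) = 25875920*(1/1437935 + (-243012 + (-463*1/185 + 314*(-1/180)))) = 25875920*(1/1437935 + (-243012 + (-463/185 - 157/90))) = 25875920*(1/1437935 + (-243012 - 14143/3330)) = 25875920*(1/1437935 - 809244103/3330) = 25875920*(-46545616769759/191532942) = -602205327942471151640/95766471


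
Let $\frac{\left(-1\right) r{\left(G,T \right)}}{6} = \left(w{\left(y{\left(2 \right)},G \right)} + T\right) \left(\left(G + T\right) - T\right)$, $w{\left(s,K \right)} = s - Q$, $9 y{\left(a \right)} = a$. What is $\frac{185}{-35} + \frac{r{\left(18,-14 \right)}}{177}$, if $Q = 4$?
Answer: $\frac{2297}{413} \approx 5.5617$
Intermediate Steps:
$y{\left(a \right)} = \frac{a}{9}$
$w{\left(s,K \right)} = -4 + s$ ($w{\left(s,K \right)} = s - 4 = -4 + s$)
$r{\left(G,T \right)} = - 6 G \left(- \frac{34}{9} + T\right)$ ($r{\left(G,T \right)} = - 6 \left(\left(-4 + \frac{1}{9} \cdot 2\right) + T\right) \left(\left(G + T\right) - T\right) = - 6 \left(\left(-4 + \frac{2}{9}\right) + T\right) G = - 6 \left(- \frac{34}{9} + T\right) G = - 6 G \left(- \frac{34}{9} + T\right)$)
$\frac{185}{-35} + \frac{r{\left(18,-14 \right)}}{177} = \frac{185}{-35} + \frac{\frac{2}{3} \cdot 18 \left(34 - -126\right)}{177} = 185 \left(- \frac{1}{35}\right) + \frac{2}{3} \cdot 18 \left(34 + 126\right) \frac{1}{177} = - \frac{37}{7} + \frac{2}{3} \cdot 18 \cdot 160 \cdot \frac{1}{177} = - \frac{37}{7} + 1920 \cdot \frac{1}{177} = - \frac{37}{7} + \frac{640}{59} = \frac{2297}{413}$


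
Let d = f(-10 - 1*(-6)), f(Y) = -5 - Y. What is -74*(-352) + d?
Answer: 26047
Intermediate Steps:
d = -1 (d = -5 - (-10 - 1*(-6)) = -5 - (-10 + 6) = -5 - 1*(-4) = -5 + 4 = -1)
-74*(-352) + d = -74*(-352) - 1 = 26048 - 1 = 26047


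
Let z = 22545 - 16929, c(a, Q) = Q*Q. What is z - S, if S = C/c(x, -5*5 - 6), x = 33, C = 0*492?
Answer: 5616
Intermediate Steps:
C = 0
c(a, Q) = Q**2
S = 0 (S = 0/((-5*5 - 6)**2) = 0/((-25 - 6)**2) = 0/((-31)**2) = 0/961 = 0*(1/961) = 0)
z = 5616
z - S = 5616 - 1*0 = 5616 + 0 = 5616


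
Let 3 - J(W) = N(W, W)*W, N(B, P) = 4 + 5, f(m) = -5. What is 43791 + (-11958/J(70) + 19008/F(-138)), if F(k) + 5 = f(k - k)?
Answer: 43795189/1045 ≈ 41909.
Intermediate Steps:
N(B, P) = 9
F(k) = -10 (F(k) = -5 - 5 = -10)
J(W) = 3 - 9*W
43791 + (-11958/J(70) + 19008/F(-138)) = 43791 + (-11958/(3 - 9*70) + 19008/(-10)) = 43791 + (-11958/(3 - 630) + 19008*(-1/10)) = 43791 + (-11958/(-627) - 9504/5) = 43791 + (-11958*(-1/627) - 9504/5) = 43791 + (3986/209 - 9504/5) = 43791 - 1966406/1045 = 43795189/1045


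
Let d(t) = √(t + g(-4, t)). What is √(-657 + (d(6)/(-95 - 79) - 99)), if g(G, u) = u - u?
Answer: √(-22888656 - 174*√6)/174 ≈ 27.496*I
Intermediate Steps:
g(G, u) = 0
d(t) = √t (d(t) = √(t + 0) = √t)
√(-657 + (d(6)/(-95 - 79) - 99)) = √(-657 + (√6/(-95 - 79) - 99)) = √(-657 + (√6/(-174) - 99)) = √(-657 + (-√6/174 - 99)) = √(-657 + (-99 - √6/174)) = √(-756 - √6/174)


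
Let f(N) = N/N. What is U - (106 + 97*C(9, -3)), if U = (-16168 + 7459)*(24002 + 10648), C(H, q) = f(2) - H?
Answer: -301766180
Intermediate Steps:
f(N) = 1
C(H, q) = 1 - H
U = -301766850 (U = -8709*34650 = -301766850)
U - (106 + 97*C(9, -3)) = -301766850 - (106 + 97*(1 - 1*9)) = -301766850 - (106 + 97*(1 - 9)) = -301766850 - (106 + 97*(-8)) = -301766850 - (106 - 776) = -301766850 - 1*(-670) = -301766850 + 670 = -301766180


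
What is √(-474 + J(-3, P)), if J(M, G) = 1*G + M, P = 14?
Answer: I*√463 ≈ 21.517*I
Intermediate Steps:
J(M, G) = G + M
√(-474 + J(-3, P)) = √(-474 + (14 - 3)) = √(-474 + 11) = √(-463) = I*√463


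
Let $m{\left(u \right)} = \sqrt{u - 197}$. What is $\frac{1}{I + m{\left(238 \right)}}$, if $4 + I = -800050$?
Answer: $- \frac{800054}{640086402875} - \frac{\sqrt{41}}{640086402875} \approx -1.2499 \cdot 10^{-6}$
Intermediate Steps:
$I = -800054$ ($I = -4 - 800050 = -800054$)
$m{\left(u \right)} = \sqrt{-197 + u}$
$\frac{1}{I + m{\left(238 \right)}} = \frac{1}{-800054 + \sqrt{-197 + 238}} = \frac{1}{-800054 + \sqrt{41}}$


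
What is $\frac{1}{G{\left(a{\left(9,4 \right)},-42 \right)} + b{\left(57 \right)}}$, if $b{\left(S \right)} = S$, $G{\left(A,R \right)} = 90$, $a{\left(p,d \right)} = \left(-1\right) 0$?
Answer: $\frac{1}{147} \approx 0.0068027$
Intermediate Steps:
$a{\left(p,d \right)} = 0$
$\frac{1}{G{\left(a{\left(9,4 \right)},-42 \right)} + b{\left(57 \right)}} = \frac{1}{90 + 57} = \frac{1}{147}$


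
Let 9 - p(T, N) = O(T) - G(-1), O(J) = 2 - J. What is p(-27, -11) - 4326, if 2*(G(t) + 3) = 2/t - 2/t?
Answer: -4349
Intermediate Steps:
G(t) = -3 (G(t) = -3 + (2/t - 2/t)/2 = -3 + (1/2)*0 = -3 + 0 = -3)
p(T, N) = 4 + T (p(T, N) = 9 - ((2 - T) - 1*(-3)) = 9 - ((2 - T) + 3) = 9 - (5 - T) = 9 + (-5 + T) = 4 + T)
p(-27, -11) - 4326 = (4 - 27) - 4326 = -23 - 4326 = -4349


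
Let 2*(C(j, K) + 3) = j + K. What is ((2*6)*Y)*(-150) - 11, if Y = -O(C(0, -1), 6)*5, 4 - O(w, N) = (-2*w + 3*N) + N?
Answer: -243011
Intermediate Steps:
C(j, K) = -3 + K/2 + j/2 (C(j, K) = -3 + (j + K)/2 = -3 + (K + j)/2 = -3 + (K/2 + j/2) = -3 + K/2 + j/2)
O(w, N) = 4 - 4*N + 2*w (O(w, N) = 4 - ((-2*w + 3*N) + N) = 4 - (-2*w + 4*N) = 4 + (-4*N + 2*w) = 4 - 4*N + 2*w)
Y = 135 (Y = -(4 - 4*6 + 2*(-3 + (½)*(-1) + (½)*0))*5 = -(4 - 24 + 2*(-3 - ½ + 0))*5 = -(4 - 24 + 2*(-7/2))*5 = -(4 - 24 - 7)*5 = -1*(-27)*5 = 27*5 = 135)
((2*6)*Y)*(-150) - 11 = ((2*6)*135)*(-150) - 11 = (12*135)*(-150) - 11 = 1620*(-150) - 11 = -243000 - 11 = -243011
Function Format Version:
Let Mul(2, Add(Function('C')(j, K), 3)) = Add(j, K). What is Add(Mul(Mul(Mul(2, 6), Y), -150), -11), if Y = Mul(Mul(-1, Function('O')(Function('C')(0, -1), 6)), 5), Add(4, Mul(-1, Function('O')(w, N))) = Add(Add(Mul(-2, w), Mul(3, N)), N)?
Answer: -243011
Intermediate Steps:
Function('C')(j, K) = Add(-3, Mul(Rational(1, 2), K), Mul(Rational(1, 2), j)) (Function('C')(j, K) = Add(-3, Mul(Rational(1, 2), Add(j, K))) = Add(-3, Mul(Rational(1, 2), Add(K, j))) = Add(-3, Add(Mul(Rational(1, 2), K), Mul(Rational(1, 2), j))) = Add(-3, Mul(Rational(1, 2), K), Mul(Rational(1, 2), j)))
Function('O')(w, N) = Add(4, Mul(-4, N), Mul(2, w)) (Function('O')(w, N) = Add(4, Mul(-1, Add(Add(Mul(-2, w), Mul(3, N)), N))) = Add(4, Mul(-1, Add(Mul(-2, w), Mul(4, N)))) = Add(4, Add(Mul(-4, N), Mul(2, w))) = Add(4, Mul(-4, N), Mul(2, w)))
Y = 135 (Y = Mul(Mul(-1, Add(4, Mul(-4, 6), Mul(2, Add(-3, Mul(Rational(1, 2), -1), Mul(Rational(1, 2), 0))))), 5) = Mul(Mul(-1, Add(4, -24, Mul(2, Add(-3, Rational(-1, 2), 0)))), 5) = Mul(Mul(-1, Add(4, -24, Mul(2, Rational(-7, 2)))), 5) = Mul(Mul(-1, Add(4, -24, -7)), 5) = Mul(Mul(-1, -27), 5) = Mul(27, 5) = 135)
Add(Mul(Mul(Mul(2, 6), Y), -150), -11) = Add(Mul(Mul(Mul(2, 6), 135), -150), -11) = Add(Mul(Mul(12, 135), -150), -11) = Add(Mul(1620, -150), -11) = Add(-243000, -11) = -243011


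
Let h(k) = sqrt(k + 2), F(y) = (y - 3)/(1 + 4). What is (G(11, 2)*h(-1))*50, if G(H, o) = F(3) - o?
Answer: -100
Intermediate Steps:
F(y) = -3/5 + y/5 (F(y) = (-3 + y)/5 = (-3 + y)*(1/5) = -3/5 + y/5)
G(H, o) = -o (G(H, o) = (-3/5 + (1/5)*3) - o = (-3/5 + 3/5) - o = 0 - o = -o)
h(k) = sqrt(2 + k)
(G(11, 2)*h(-1))*50 = ((-1*2)*sqrt(2 - 1))*50 = -2*sqrt(1)*50 = -2*1*50 = -2*50 = -100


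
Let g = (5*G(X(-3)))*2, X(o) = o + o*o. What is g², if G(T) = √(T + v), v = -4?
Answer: 200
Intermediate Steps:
X(o) = o + o²
G(T) = √(-4 + T) (G(T) = √(T - 4) = √(-4 + T))
g = 10*√2 (g = (5*√(-4 - 3*(1 - 3)))*2 = (5*√(-4 - 3*(-2)))*2 = (5*√(-4 + 6))*2 = (5*√2)*2 = 10*√2 ≈ 14.142)
g² = (10*√2)² = 200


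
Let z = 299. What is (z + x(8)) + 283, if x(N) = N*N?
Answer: 646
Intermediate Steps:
x(N) = N**2
(z + x(8)) + 283 = (299 + 8**2) + 283 = (299 + 64) + 283 = 363 + 283 = 646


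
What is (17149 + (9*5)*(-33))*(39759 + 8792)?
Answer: 760502864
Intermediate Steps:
(17149 + (9*5)*(-33))*(39759 + 8792) = (17149 + 45*(-33))*48551 = (17149 - 1485)*48551 = 15664*48551 = 760502864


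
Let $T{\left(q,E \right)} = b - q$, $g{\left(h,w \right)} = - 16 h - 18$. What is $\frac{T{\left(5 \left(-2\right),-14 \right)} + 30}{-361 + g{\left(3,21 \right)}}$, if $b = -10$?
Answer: $- \frac{30}{427} \approx -0.070258$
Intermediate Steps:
$g{\left(h,w \right)} = -18 - 16 h$
$T{\left(q,E \right)} = -10 - q$
$\frac{T{\left(5 \left(-2\right),-14 \right)} + 30}{-361 + g{\left(3,21 \right)}} = \frac{\left(-10 - 5 \left(-2\right)\right) + 30}{-361 - 66} = \frac{\left(-10 - -10\right) + 30}{-361 - 66} = \frac{\left(-10 + 10\right) + 30}{-361 - 66} = \frac{0 + 30}{-427} = 30 \left(- \frac{1}{427}\right) = - \frac{30}{427}$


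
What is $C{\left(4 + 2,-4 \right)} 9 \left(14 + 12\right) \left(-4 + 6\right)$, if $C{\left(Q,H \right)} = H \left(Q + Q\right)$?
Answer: $-22464$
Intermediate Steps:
$C{\left(Q,H \right)} = 2 H Q$ ($C{\left(Q,H \right)} = H 2 Q = 2 H Q$)
$C{\left(4 + 2,-4 \right)} 9 \left(14 + 12\right) \left(-4 + 6\right) = 2 \left(-4\right) \left(4 + 2\right) 9 \left(14 + 12\right) \left(-4 + 6\right) = 2 \left(-4\right) 6 \cdot 9 \cdot 26 \cdot 2 = \left(-48\right) 9 \cdot 52 = \left(-432\right) 52 = -22464$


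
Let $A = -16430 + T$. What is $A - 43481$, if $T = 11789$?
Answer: $-48122$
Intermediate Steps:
$A = -4641$ ($A = -16430 + 11789 = -4641$)
$A - 43481 = -4641 - 43481 = -48122$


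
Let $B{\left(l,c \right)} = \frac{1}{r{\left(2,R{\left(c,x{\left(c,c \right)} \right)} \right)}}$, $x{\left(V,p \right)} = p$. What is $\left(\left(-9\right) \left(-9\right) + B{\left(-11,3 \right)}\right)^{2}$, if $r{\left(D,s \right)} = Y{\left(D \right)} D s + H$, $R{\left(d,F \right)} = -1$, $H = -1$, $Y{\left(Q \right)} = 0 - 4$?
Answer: $\frac{322624}{49} \approx 6584.2$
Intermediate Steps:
$Y{\left(Q \right)} = -4$ ($Y{\left(Q \right)} = 0 - 4 = -4$)
$r{\left(D,s \right)} = -1 - 4 D s$ ($r{\left(D,s \right)} = - 4 D s - 1 = -1 - 4 D s$)
$B{\left(l,c \right)} = \frac{1}{7}$ ($B{\left(l,c \right)} = \frac{1}{-1 - 8 \left(-1\right)} = \frac{1}{-1 + 8} = \frac{1}{7}$)
$\left(\left(-9\right) \left(-9\right) + B{\left(-11,3 \right)}\right)^{2} = \left(\left(-9\right) \left(-9\right) + \frac{1}{7}\right)^{2} = \left(81 + \frac{1}{7}\right)^{2} = \left(\frac{568}{7}\right)^{2} = \frac{322624}{49}$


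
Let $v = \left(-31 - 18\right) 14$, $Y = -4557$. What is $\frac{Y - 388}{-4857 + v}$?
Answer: $\frac{215}{241} \approx 0.89212$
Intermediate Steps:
$v = -686$ ($v = \left(-49\right) 14 = -686$)
$\frac{Y - 388}{-4857 + v} = \frac{-4557 - 388}{-4857 - 686} = - \frac{4945}{-5543} = \left(-4945\right) \left(- \frac{1}{5543}\right) = \frac{215}{241}$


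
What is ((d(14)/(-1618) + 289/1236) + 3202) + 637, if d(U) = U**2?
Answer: 3838820909/999924 ≈ 3839.1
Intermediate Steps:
((d(14)/(-1618) + 289/1236) + 3202) + 637 = ((14**2/(-1618) + 289/1236) + 3202) + 637 = ((196*(-1/1618) + 289*(1/1236)) + 3202) + 637 = ((-98/809 + 289/1236) + 3202) + 637 = (112673/999924 + 3202) + 637 = 3201869321/999924 + 637 = 3838820909/999924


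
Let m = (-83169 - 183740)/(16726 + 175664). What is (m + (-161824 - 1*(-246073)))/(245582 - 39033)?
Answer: 16208398201/39737962110 ≈ 0.40788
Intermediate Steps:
m = -266909/192390 ≈ -1.3873
(m + (-161824 - 1*(-246073)))/(245582 - 39033) = (-266909/192390 + (-161824 - 1*(-246073)))/(245582 - 39033) = (-266909/192390 + (-161824 + 246073))/206549 = (-266909/192390 + 84249)*(1/206549) = (16208398201/192390)*(1/206549) = 16208398201/39737962110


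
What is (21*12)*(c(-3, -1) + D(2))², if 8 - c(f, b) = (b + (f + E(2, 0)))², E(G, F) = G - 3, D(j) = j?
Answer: 56700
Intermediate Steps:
E(G, F) = -3 + G
c(f, b) = 8 - (-1 + b + f)² (c(f, b) = 8 - (b + (f + (-3 + 2)))² = 8 - (b + (f - 1))² = 8 - (b + (-1 + f))² = 8 - (-1 + b + f)²)
(21*12)*(c(-3, -1) + D(2))² = (21*12)*((8 - (-1 - 1 - 3)²) + 2)² = 252*((8 - 1*(-5)²) + 2)² = 252*((8 - 1*25) + 2)² = 252*((8 - 25) + 2)² = 252*(-17 + 2)² = 252*(-15)² = 252*225 = 56700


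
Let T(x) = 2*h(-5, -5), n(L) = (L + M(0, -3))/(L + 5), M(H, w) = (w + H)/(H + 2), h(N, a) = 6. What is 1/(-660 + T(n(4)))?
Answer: -1/648 ≈ -0.0015432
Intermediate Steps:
M(H, w) = (H + w)/(2 + H)
n(L) = (-3/2 + L)/(5 + L) (n(L) = (L + (0 - 3)/(2 + 0))/(L + 5) = (L - 3/2)/(5 + L) = (-3/2 + L)/(5 + L))
T(x) = 12 (T(x) = 2*6 = 12)
1/(-660 + T(n(4))) = 1/(-660 + 12) = 1/(-648) = -1/648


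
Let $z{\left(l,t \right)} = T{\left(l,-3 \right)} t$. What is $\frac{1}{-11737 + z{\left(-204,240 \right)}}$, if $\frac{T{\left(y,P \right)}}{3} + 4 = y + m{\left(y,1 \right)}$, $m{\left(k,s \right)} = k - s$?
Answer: $- \frac{1}{309097} \approx -3.2352 \cdot 10^{-6}$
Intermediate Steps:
$T{\left(y,P \right)} = -15 + 6 y$ ($T{\left(y,P \right)} = -12 + 3 \left(y + \left(y - 1\right)\right) = -12 + 3 \left(y + \left(-1 + y\right)\right) = -12 + 3 \left(-1 + 2 y\right) = -12 + \left(-3 + 6 y\right) = -15 + 6 y$)
$z{\left(l,t \right)} = t \left(-15 + 6 l\right)$ ($z{\left(l,t \right)} = \left(-15 + 6 l\right) t = t \left(-15 + 6 l\right)$)
$\frac{1}{-11737 + z{\left(-204,240 \right)}} = \frac{1}{-11737 + 3 \cdot 240 \left(-5 + 2 \left(-204\right)\right)} = \frac{1}{-11737 + 3 \cdot 240 \left(-5 - 408\right)} = \frac{1}{-11737 + 3 \cdot 240 \left(-413\right)} = \frac{1}{-11737 - 297360} = \frac{1}{-309097} = - \frac{1}{309097}$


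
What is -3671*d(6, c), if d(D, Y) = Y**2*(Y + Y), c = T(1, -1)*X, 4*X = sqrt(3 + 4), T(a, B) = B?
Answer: 25697*sqrt(7)/32 ≈ 2124.6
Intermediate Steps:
X = sqrt(7)/4 (X = sqrt(3 + 4)/4 = sqrt(7)/4 ≈ 0.66144)
c = -sqrt(7)/4 ≈ -0.66144
d(D, Y) = 2*Y**3 (d(D, Y) = Y**2*(2*Y) = 2*Y**3)
-3671*d(6, c) = -7342*(-sqrt(7)/4)**3 = -7342*(-7*sqrt(7)/64) = -(-25697)*sqrt(7)/32 = 25697*sqrt(7)/32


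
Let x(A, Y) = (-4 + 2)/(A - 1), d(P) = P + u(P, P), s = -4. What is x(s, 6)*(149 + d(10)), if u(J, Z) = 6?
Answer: 66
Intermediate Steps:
d(P) = 6 + P (d(P) = P + 6 = 6 + P)
x(A, Y) = -2/(-1 + A)
x(s, 6)*(149 + d(10)) = (-2/(-1 - 4))*(149 + (6 + 10)) = (-2/(-5))*(149 + 16) = -2*(-⅕)*165 = (⅖)*165 = 66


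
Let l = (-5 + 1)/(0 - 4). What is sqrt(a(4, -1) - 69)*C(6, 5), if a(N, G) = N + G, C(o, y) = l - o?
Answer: -5*I*sqrt(66) ≈ -40.62*I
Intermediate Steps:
l = 1 (l = -4/(-4) = -4*(-1/4) = 1)
C(o, y) = 1 - o
a(N, G) = G + N
sqrt(a(4, -1) - 69)*C(6, 5) = sqrt((-1 + 4) - 69)*(1 - 1*6) = sqrt(3 - 69)*(1 - 6) = sqrt(-66)*(-5) = (I*sqrt(66))*(-5) = -5*I*sqrt(66)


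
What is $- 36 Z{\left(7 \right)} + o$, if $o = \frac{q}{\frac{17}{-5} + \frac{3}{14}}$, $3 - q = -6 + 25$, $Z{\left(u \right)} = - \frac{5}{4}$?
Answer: $\frac{11155}{223} \approx 50.022$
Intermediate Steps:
$Z{\left(u \right)} = - \frac{5}{4}$ ($Z{\left(u \right)} = \left(-5\right) \frac{1}{4} = - \frac{5}{4}$)
$q = -16$ ($q = 3 - \left(-6 + 25\right) = 3 - 19 = -16$)
$o = \frac{1120}{223}$ ($o = - \frac{16}{\frac{17}{-5} + \frac{3}{14}} = - \frac{16}{17 \left(- \frac{1}{5}\right) + 3 \cdot \frac{1}{14}} = - \frac{16}{- \frac{17}{5} + \frac{3}{14}} = - \frac{16}{- \frac{223}{70}} = \left(-16\right) \left(- \frac{70}{223}\right) = \frac{1120}{223} \approx 5.0224$)
$- 36 Z{\left(7 \right)} + o = \left(-36\right) \left(- \frac{5}{4}\right) + \frac{1120}{223} = 45 + \frac{1120}{223} = \frac{11155}{223}$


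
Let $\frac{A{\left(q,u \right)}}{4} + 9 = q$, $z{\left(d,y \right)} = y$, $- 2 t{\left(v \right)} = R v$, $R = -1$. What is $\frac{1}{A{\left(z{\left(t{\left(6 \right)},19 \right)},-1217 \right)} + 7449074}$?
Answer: $\frac{1}{7449114} \approx 1.3424 \cdot 10^{-7}$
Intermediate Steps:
$t{\left(v \right)} = \frac{v}{2}$ ($t{\left(v \right)} = - \frac{\left(-1\right) v}{2} = \frac{v}{2}$)
$A{\left(q,u \right)} = -36 + 4 q$
$\frac{1}{A{\left(z{\left(t{\left(6 \right)},19 \right)},-1217 \right)} + 7449074} = \frac{1}{\left(-36 + 4 \cdot 19\right) + 7449074} = \frac{1}{\left(-36 + 76\right) + 7449074} = \frac{1}{40 + 7449074} = \frac{1}{7449114}$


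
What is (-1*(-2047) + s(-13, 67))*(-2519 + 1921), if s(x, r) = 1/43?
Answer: -52637156/43 ≈ -1.2241e+6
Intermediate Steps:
s(x, r) = 1/43
(-1*(-2047) + s(-13, 67))*(-2519 + 1921) = (-1*(-2047) + 1/43)*(-2519 + 1921) = (2047 + 1/43)*(-598) = (88022/43)*(-598) = -52637156/43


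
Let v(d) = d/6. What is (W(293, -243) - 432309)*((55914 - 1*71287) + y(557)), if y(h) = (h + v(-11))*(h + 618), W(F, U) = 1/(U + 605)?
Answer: -598078182250759/2172 ≈ -2.7536e+11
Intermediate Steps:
v(d) = d/6 (v(d) = d*(1/6) = d/6)
W(F, U) = 1/(605 + U)
y(h) = (618 + h)*(-11/6 + h) (y(h) = (h + (1/6)*(-11))*(h + 618) = (h - 11/6)*(618 + h) = (-11/6 + h)*(618 + h) = (618 + h)*(-11/6 + h))
(W(293, -243) - 432309)*((55914 - 1*71287) + y(557)) = (1/(605 - 243) - 432309)*((55914 - 1*71287) + (-1133 + 557**2 + (3697/6)*557)) = (1/362 - 432309)*((55914 - 71287) + (-1133 + 310249 + 2059229/6)) = (1/362 - 432309)*(-15373 + 3913925/6) = -156495857/362*3821687/6 = -598078182250759/2172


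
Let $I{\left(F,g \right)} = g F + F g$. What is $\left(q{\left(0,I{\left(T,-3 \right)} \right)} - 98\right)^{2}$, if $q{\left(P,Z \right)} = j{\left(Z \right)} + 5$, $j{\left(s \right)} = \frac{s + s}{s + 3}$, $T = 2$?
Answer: $\frac{73441}{9} \approx 8160.1$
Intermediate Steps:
$j{\left(s \right)} = \frac{2 s}{3 + s}$
$I{\left(F,g \right)} = 2 F g$ ($I{\left(F,g \right)} = F g + F g = 2 F g$)
$q{\left(P,Z \right)} = 5 + \frac{2 Z}{3 + Z}$ ($q{\left(P,Z \right)} = \frac{2 Z}{3 + Z} + 5 = 5 + \frac{2 Z}{3 + Z}$)
$\left(q{\left(0,I{\left(T,-3 \right)} \right)} - 98\right)^{2} = \left(\frac{15 + 7 \cdot 2 \cdot 2 \left(-3\right)}{3 + 2 \cdot 2 \left(-3\right)} - 98\right)^{2} = \left(\frac{15 + 7 \left(-12\right)}{3 - 12} - 98\right)^{2} = \left(\frac{15 - 84}{-9} - 98\right)^{2} = \left(\left(- \frac{1}{9}\right) \left(-69\right) - 98\right)^{2} = \left(\frac{23}{3} - 98\right)^{2} = \left(- \frac{271}{3}\right)^{2} = \frac{73441}{9}$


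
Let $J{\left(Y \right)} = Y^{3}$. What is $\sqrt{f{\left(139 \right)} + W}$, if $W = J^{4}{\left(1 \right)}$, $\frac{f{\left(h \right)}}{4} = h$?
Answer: $\sqrt{557} \approx 23.601$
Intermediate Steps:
$f{\left(h \right)} = 4 h$
$W = 1$ ($W = \left(1^{3}\right)^{4} = 1^{4} = 1$)
$\sqrt{f{\left(139 \right)} + W} = \sqrt{4 \cdot 139 + 1} = \sqrt{556 + 1} = \sqrt{557}$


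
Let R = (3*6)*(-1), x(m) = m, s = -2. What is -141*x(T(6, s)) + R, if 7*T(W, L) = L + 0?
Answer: 156/7 ≈ 22.286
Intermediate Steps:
T(W, L) = L/7 (T(W, L) = (L + 0)/7 = L/7)
R = -18 (R = 18*(-1) = -18)
-141*x(T(6, s)) + R = -141*(-2)/7 - 18 = -141*(-2/7) - 18 = 282/7 - 18 = 156/7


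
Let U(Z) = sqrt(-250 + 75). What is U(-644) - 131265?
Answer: -131265 + 5*I*sqrt(7) ≈ -1.3127e+5 + 13.229*I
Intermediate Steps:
U(Z) = 5*I*sqrt(7) (U(Z) = sqrt(-175) = 5*I*sqrt(7))
U(-644) - 131265 = 5*I*sqrt(7) - 131265 = -131265 + 5*I*sqrt(7)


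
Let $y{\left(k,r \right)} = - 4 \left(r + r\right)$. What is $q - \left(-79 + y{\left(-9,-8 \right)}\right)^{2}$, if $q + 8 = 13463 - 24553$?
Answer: $-11323$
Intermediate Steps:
$y{\left(k,r \right)} = - 8 r$ ($y{\left(k,r \right)} = - 4 \cdot 2 r = - 8 r$)
$q = -11098$ ($q = -8 + \left(13463 - 24553\right) = -8 - 11090 = -11098$)
$q - \left(-79 + y{\left(-9,-8 \right)}\right)^{2} = -11098 - \left(-79 - -64\right)^{2} = -11098 - \left(-79 + 64\right)^{2} = -11098 - \left(-15\right)^{2} = -11098 - 225 = -11323$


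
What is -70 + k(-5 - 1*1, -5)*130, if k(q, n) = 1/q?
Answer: -275/3 ≈ -91.667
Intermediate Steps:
-70 + k(-5 - 1*1, -5)*130 = -70 + 130/(-5 - 1*1) = -70 + 130/(-5 - 1) = -70 + 130/(-6) = -70 - 1/6*130 = -70 - 65/3 = -275/3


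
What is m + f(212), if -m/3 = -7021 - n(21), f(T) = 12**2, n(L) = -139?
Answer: 20790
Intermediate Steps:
f(T) = 144
m = 20646 (m = -3*(-7021 - 1*(-139)) = -3*(-7021 + 139) = -3*(-6882) = 20646)
m + f(212) = 20646 + 144 = 20790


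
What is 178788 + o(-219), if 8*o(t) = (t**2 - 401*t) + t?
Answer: 1565865/8 ≈ 1.9573e+5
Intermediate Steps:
o(t) = -50*t + t**2/8 (o(t) = ((t**2 - 401*t) + t)/8 = (t**2 - 400*t)/8 = -50*t + t**2/8)
178788 + o(-219) = 178788 + (1/8)*(-219)*(-400 - 219) = 178788 + (1/8)*(-219)*(-619) = 178788 + 135561/8 = 1565865/8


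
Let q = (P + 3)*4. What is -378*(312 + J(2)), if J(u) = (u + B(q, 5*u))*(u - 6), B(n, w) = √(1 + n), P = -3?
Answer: -113400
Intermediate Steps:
q = 0 (q = (-3 + 3)*4 = 0*4 = 0)
J(u) = (1 + u)*(-6 + u) (J(u) = (u + √(1 + 0))*(u - 6) = (u + √1)*(-6 + u) = (u + 1)*(-6 + u) = (1 + u)*(-6 + u))
-378*(312 + J(2)) = -378*(312 + (-6 + 2² - 5*2)) = -378*(312 + (-6 + 4 - 10)) = -378*(312 - 12) = -378*300 = -113400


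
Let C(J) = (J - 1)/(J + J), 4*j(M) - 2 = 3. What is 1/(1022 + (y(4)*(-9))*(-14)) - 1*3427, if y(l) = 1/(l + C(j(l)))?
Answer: -147916133/43162 ≈ -3427.0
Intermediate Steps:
j(M) = 5/4 (j(M) = ½ + (¼)*3 = ½ + ¾ = 5/4)
C(J) = (-1 + J)/(2*J) (C(J) = (-1 + J)/((2*J)) = (-1 + J)*(1/(2*J)) = (-1 + J)/(2*J))
y(l) = 1/(⅒ + l) (y(l) = 1/(l + (-1 + 5/4)/(2*(5/4))) = 1/(l + (½)*(⅘)*(¼)) = 1/(l + ⅒) = 1/(⅒ + l))
1/(1022 + (y(4)*(-9))*(-14)) - 1*3427 = 1/(1022 + ((10/(1 + 10*4))*(-9))*(-14)) - 1*3427 = 1/(1022 + ((10/(1 + 40))*(-9))*(-14)) - 3427 = 1/(1022 + ((10/41)*(-9))*(-14)) - 3427 = 1/(1022 - 90/41*(-14)) - 3427 = 1/(1022 + 1260/41) - 3427 = 1/(43162/41) - 3427 = 41/43162 - 3427 = -147916133/43162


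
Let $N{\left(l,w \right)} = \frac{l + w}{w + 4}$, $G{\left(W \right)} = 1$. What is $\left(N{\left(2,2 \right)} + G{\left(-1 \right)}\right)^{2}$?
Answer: $\frac{25}{9} \approx 2.7778$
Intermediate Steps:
$N{\left(l,w \right)} = \frac{l + w}{4 + w}$
$\left(N{\left(2,2 \right)} + G{\left(-1 \right)}\right)^{2} = \left(\frac{2 + 2}{4 + 2} + 1\right)^{2} = \left(\frac{1}{6} \cdot 4 + 1\right)^{2} = \left(\frac{2}{3} + 1\right)^{2} = \left(\frac{5}{3}\right)^{2} = \frac{25}{9}$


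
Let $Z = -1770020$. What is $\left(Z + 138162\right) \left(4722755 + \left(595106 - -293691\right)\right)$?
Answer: $-9157256023616$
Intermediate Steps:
$\left(Z + 138162\right) \left(4722755 + \left(595106 - -293691\right)\right) = \left(-1770020 + 138162\right) \left(4722755 + \left(595106 - -293691\right)\right) = - 1631858 \left(4722755 + \left(595106 + 293691\right)\right) = - 1631858 \left(4722755 + 888797\right) = \left(-1631858\right) 5611552 = -9157256023616$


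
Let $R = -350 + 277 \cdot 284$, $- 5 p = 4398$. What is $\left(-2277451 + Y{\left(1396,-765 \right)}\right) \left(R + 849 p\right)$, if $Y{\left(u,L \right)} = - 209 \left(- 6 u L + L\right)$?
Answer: $\frac{4483090967561712}{5} \approx 8.9662 \cdot 10^{14}$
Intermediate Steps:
$p = - \frac{4398}{5}$ ($p = \left(- \frac{1}{5}\right) 4398 = - \frac{4398}{5} \approx -879.6$)
$Y{\left(u,L \right)} = - 209 L + 1254 L u$ ($Y{\left(u,L \right)} = - 209 \left(- 6 L u + L\right) = - 209 \left(L - 6 L u\right) = - 209 L + 1254 L u$)
$R = 78318$ ($R = -350 + 78668 = 78318$)
$\left(-2277451 + Y{\left(1396,-765 \right)}\right) \left(R + 849 p\right) = \left(-2277451 + 209 \left(-765\right) \left(-1 + 6 \cdot 1396\right)\right) \left(78318 + 849 \left(- \frac{4398}{5}\right)\right) = \left(-2277451 + 209 \left(-765\right) \left(-1 + 8376\right)\right) \left(78318 - \frac{3733902}{5}\right) = \left(-2277451 + 209 \left(-765\right) 8375\right) \left(- \frac{3342312}{5}\right) = \left(-2277451 - 1339036875\right) \left(- \frac{3342312}{5}\right) = \left(-1341314326\right) \left(- \frac{3342312}{5}\right) = \frac{4483090967561712}{5}$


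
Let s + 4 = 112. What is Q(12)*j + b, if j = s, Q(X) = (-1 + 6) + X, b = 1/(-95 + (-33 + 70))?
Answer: 106487/58 ≈ 1836.0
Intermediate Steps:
b = -1/58 (b = 1/(-95 + 37) = 1/(-58) = -1/58 ≈ -0.017241)
Q(X) = 5 + X
s = 108 (s = -4 + 112 = 108)
j = 108
Q(12)*j + b = (5 + 12)*108 - 1/58 = 17*108 - 1/58 = 1836 - 1/58 = 106487/58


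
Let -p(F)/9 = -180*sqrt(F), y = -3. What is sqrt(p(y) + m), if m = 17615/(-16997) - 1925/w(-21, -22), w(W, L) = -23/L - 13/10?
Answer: sqrt(8737967163630 + 1872059098320*I*sqrt(3))/33994 ≈ 88.393 + 15.872*I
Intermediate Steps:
w(W, L) = -13/10 - 23/L (w(W, L) = -23/L - 13*1/10 = -23/L - 13/10 = -13/10 - 23/L)
p(F) = 1620*sqrt(F) (p(F) = -(-1620)*sqrt(F) = 1620*sqrt(F))
m = 257044395/33994 (m = 17615/(-16997) - 1925/(-13/10 - 23/(-22)) = 17615*(-1/16997) - 1925/(-13/10 - 23*(-1/22)) = -17615/16997 - 1925/(-13/10 + 23/22) = -17615/16997 - 1925/(-14/55) = -17615/16997 - 1925*(-55/14) = -17615/16997 + 15125/2 = 257044395/33994 ≈ 7561.5)
sqrt(p(y) + m) = sqrt(1620*sqrt(-3) + 257044395/33994) = sqrt(1620*(I*sqrt(3)) + 257044395/33994) = sqrt(1620*I*sqrt(3) + 257044395/33994) = sqrt(257044395/33994 + 1620*I*sqrt(3))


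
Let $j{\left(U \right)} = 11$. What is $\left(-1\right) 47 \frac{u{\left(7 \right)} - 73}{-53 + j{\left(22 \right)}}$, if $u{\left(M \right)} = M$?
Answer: $- \frac{517}{7} \approx -73.857$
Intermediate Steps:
$\left(-1\right) 47 \frac{u{\left(7 \right)} - 73}{-53 + j{\left(22 \right)}} = \left(-1\right) 47 \frac{7 - 73}{-53 + 11} = - 47 \left(- \frac{66}{-42}\right) = - 47 \left(\left(-66\right) \left(- \frac{1}{42}\right)\right) = \left(-47\right) \frac{11}{7} = - \frac{517}{7}$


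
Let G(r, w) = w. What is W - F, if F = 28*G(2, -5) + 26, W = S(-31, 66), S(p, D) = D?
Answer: 180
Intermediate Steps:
W = 66
F = -114 (F = 28*(-5) + 26 = -140 + 26 = -114)
W - F = 66 - 1*(-114) = 66 + 114 = 180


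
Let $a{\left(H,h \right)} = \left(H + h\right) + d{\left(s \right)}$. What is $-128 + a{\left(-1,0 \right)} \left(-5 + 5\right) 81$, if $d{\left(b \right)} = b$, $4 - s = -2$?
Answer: $-128$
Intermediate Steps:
$s = 6$ ($s = 4 - -2 = 4 + 2 = 6$)
$a{\left(H,h \right)} = 6 + H + h$ ($a{\left(H,h \right)} = \left(H + h\right) + 6 = 6 + H + h$)
$-128 + a{\left(-1,0 \right)} \left(-5 + 5\right) 81 = -128 + \left(6 - 1 + 0\right) \left(-5 + 5\right) 81 = -128 + 5 \cdot 0 \cdot 81 = -128 + 0 \cdot 81 = -128 + 0 = -128$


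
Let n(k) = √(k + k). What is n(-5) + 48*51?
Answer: 2448 + I*√10 ≈ 2448.0 + 3.1623*I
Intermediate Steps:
n(k) = √2*√k (n(k) = √(2*k) = √2*√k)
n(-5) + 48*51 = √2*√(-5) + 48*51 = √2*(I*√5) + 2448 = I*√10 + 2448 = 2448 + I*√10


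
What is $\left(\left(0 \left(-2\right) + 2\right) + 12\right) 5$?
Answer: $70$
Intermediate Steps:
$\left(\left(0 \left(-2\right) + 2\right) + 12\right) 5 = \left(\left(0 + 2\right) + 12\right) 5 = \left(2 + 12\right) 5 = 14 \cdot 5 = 70$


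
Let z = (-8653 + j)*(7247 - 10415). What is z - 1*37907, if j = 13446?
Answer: -15222131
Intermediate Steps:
z = -15184224 (z = (-8653 + 13446)*(7247 - 10415) = 4793*(-3168) = -15184224)
z - 1*37907 = -15184224 - 1*37907 = -15184224 - 37907 = -15222131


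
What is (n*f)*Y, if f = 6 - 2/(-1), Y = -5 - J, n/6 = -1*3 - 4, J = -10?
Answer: -1680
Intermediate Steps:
n = -42 (n = 6*(-1*3 - 4) = 6*(-3 - 4) = 6*(-7) = -42)
Y = 5 (Y = -5 - 1*(-10) = -5 + 10 = 5)
f = 8 (f = 6 - 2*(-1) = 6 + 2 = 8)
(n*f)*Y = -42*8*5 = -336*5 = -1680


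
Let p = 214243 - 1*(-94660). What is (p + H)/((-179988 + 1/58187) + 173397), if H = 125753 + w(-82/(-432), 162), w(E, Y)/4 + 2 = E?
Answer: -1365708997171/20709567864 ≈ -65.946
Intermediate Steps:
w(E, Y) = -8 + 4*E
p = 308903 (p = 214243 + 94660 = 308903)
H = 6790271/54 (H = 125753 + (-8 + 4*(-82/(-432))) = 125753 + (-8 + 4*(-82*(-1/432))) = 125753 + (-8 + 4*(41/216)) = 125753 + (-8 + 41/54) = 125753 - 391/54 = 6790271/54 ≈ 1.2575e+5)
(p + H)/((-179988 + 1/58187) + 173397) = (308903 + 6790271/54)/((-179988 + 1/58187) + 173397) = 23471033/(54*((-179988 + 1/58187) + 173397)) = 23471033/(54*(-10472961755/58187 + 173397)) = 23471033/(54*(-383510516/58187)) = (23471033/54)*(-58187/383510516) = -1365708997171/20709567864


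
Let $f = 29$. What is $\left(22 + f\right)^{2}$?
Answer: $2601$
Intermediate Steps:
$\left(22 + f\right)^{2} = \left(22 + 29\right)^{2} = 51^{2} = 2601$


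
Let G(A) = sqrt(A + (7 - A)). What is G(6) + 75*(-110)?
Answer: -8250 + sqrt(7) ≈ -8247.4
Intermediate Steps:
G(A) = sqrt(7)
G(6) + 75*(-110) = sqrt(7) + 75*(-110) = sqrt(7) - 8250 = -8250 + sqrt(7)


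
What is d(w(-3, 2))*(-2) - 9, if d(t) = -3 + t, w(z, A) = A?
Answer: -7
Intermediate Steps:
d(w(-3, 2))*(-2) - 9 = (-3 + 2)*(-2) - 9 = -1*(-2) - 9 = 2 - 9 = -7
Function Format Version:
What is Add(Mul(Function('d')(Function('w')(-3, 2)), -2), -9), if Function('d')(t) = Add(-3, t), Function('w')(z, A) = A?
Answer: -7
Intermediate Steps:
Add(Mul(Function('d')(Function('w')(-3, 2)), -2), -9) = Add(Mul(Add(-3, 2), -2), -9) = Add(Mul(-1, -2), -9) = Add(2, -9) = -7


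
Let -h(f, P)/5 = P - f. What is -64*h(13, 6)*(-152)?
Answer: 340480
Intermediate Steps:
h(f, P) = -5*P + 5*f (h(f, P) = -5*(P - f) = -5*P + 5*f)
-64*h(13, 6)*(-152) = -64*(-5*6 + 5*13)*(-152) = -64*(-30 + 65)*(-152) = -64*35*(-152) = -2240*(-152) = 340480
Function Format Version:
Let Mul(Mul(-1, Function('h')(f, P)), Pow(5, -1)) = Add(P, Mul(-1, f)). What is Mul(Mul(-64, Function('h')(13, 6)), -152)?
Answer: 340480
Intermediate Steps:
Function('h')(f, P) = Add(Mul(-5, P), Mul(5, f)) (Function('h')(f, P) = Mul(-5, Add(P, Mul(-1, f))) = Add(Mul(-5, P), Mul(5, f)))
Mul(Mul(-64, Function('h')(13, 6)), -152) = Mul(Mul(-64, Add(Mul(-5, 6), Mul(5, 13))), -152) = Mul(Mul(-64, Add(-30, 65)), -152) = Mul(Mul(-64, 35), -152) = Mul(-2240, -152) = 340480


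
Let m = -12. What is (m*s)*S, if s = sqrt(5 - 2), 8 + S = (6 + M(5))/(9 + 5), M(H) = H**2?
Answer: 486*sqrt(3)/7 ≈ 120.25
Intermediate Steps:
S = -81/14 (S = -8 + (6 + 5**2)/(9 + 5) = -8 + (6 + 25)/14 = -8 + 31*(1/14) = -8 + 31/14 = -81/14 ≈ -5.7857)
s = sqrt(3) ≈ 1.7320
(m*s)*S = -12*sqrt(3)*(-81/14) = 486*sqrt(3)/7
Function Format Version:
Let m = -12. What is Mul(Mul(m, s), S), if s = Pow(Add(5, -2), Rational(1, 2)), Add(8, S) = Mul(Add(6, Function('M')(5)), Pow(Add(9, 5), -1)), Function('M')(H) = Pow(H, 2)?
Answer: Mul(Rational(486, 7), Pow(3, Rational(1, 2))) ≈ 120.25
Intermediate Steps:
S = Rational(-81, 14) (S = Add(-8, Mul(Add(6, Pow(5, 2)), Pow(Add(9, 5), -1))) = Add(-8, Mul(Add(6, 25), Pow(14, -1))) = Add(-8, Mul(31, Rational(1, 14))) = Add(-8, Rational(31, 14)) = Rational(-81, 14) ≈ -5.7857)
s = Pow(3, Rational(1, 2)) ≈ 1.7320
Mul(Mul(m, s), S) = Mul(Mul(-12, Pow(3, Rational(1, 2))), Rational(-81, 14)) = Mul(Rational(486, 7), Pow(3, Rational(1, 2)))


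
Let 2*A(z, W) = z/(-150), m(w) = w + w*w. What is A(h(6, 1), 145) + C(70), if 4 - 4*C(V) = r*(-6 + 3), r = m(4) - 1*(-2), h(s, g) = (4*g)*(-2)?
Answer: 2629/150 ≈ 17.527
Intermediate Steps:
m(w) = w + w²
h(s, g) = -8*g
A(z, W) = -z/300 (A(z, W) = (z/(-150))/2 = (z*(-1/150))/2 = (-z/150)/2 = -z/300)
r = 22 (r = 4*(1 + 4) - 1*(-2) = 4*5 + 2 = 20 + 2 = 22)
C(V) = 35/2 (C(V) = 1 - 11*(-6 + 3)/2 = 1 - 11*(-3)/2 = 1 - ¼*(-66) = 1 + 33/2 = 35/2)
A(h(6, 1), 145) + C(70) = -(-2)/75 + 35/2 = -1/300*(-8) + 35/2 = 2/75 + 35/2 = 2629/150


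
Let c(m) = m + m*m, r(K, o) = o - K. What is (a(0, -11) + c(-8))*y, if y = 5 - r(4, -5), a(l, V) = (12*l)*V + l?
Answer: 784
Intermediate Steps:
a(l, V) = l + 12*V*l (a(l, V) = 12*V*l + l = l + 12*V*l)
y = 14 (y = 5 - (-5 - 1*4) = 5 - (-5 - 4) = 5 - 1*(-9) = 5 + 9 = 14)
c(m) = m + m²
(a(0, -11) + c(-8))*y = (0*(1 + 12*(-11)) - 8*(1 - 8))*14 = (0*(1 - 132) - 8*(-7))*14 = (0*(-131) + 56)*14 = (0 + 56)*14 = 56*14 = 784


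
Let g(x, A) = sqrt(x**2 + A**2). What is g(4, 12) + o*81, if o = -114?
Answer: -9234 + 4*sqrt(10) ≈ -9221.3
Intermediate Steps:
g(x, A) = sqrt(A**2 + x**2)
g(4, 12) + o*81 = sqrt(12**2 + 4**2) - 114*81 = sqrt(144 + 16) - 9234 = sqrt(160) - 9234 = 4*sqrt(10) - 9234 = -9234 + 4*sqrt(10)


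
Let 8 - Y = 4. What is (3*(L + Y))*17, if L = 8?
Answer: 612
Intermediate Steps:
Y = 4 (Y = 8 - 1*4 = 8 - 4 = 4)
(3*(L + Y))*17 = (3*(8 + 4))*17 = (3*12)*17 = 36*17 = 612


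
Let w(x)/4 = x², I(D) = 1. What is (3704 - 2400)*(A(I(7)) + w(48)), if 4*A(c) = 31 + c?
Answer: 12028096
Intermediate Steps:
A(c) = 31/4 + c/4 (A(c) = (31 + c)/4 = 31/4 + c/4)
w(x) = 4*x²
(3704 - 2400)*(A(I(7)) + w(48)) = (3704 - 2400)*((31/4 + (¼)*1) + 4*48²) = 1304*((31/4 + ¼) + 4*2304) = 1304*(8 + 9216) = 1304*9224 = 12028096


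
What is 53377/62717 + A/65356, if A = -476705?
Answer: -26409000273/4098932252 ≈ -6.4429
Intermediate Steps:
53377/62717 + A/65356 = 53377/62717 - 476705/65356 = -26409000273/4098932252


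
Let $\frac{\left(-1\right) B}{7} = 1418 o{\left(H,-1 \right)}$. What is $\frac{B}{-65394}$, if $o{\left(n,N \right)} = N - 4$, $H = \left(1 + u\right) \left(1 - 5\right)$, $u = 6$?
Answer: $- \frac{3545}{4671} \approx -0.75894$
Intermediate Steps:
$H = -28$ ($H = \left(1 + 6\right) \left(1 - 5\right) = 7 \left(-4\right) = -28$)
$o{\left(n,N \right)} = -4 + N$
$B = 49630$ ($B = - 7 \cdot 1418 \left(-4 - 1\right) = - 7 \cdot 1418 \left(-5\right) = \left(-7\right) \left(-7090\right) = 49630$)
$\frac{B}{-65394} = \frac{49630}{-65394} = 49630 \left(- \frac{1}{65394}\right) = - \frac{3545}{4671}$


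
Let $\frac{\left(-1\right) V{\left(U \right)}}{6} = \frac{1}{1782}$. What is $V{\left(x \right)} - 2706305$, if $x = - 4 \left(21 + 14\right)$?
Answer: $- \frac{803772586}{297} \approx -2.7063 \cdot 10^{6}$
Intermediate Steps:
$x = -140$ ($x = \left(-4\right) 35 = -140$)
$V{\left(U \right)} = - \frac{1}{297}$ ($V{\left(U \right)} = - \frac{6}{1782} = \left(-6\right) \frac{1}{1782} = - \frac{1}{297}$)
$V{\left(x \right)} - 2706305 = - \frac{1}{297} - 2706305 = - \frac{803772586}{297}$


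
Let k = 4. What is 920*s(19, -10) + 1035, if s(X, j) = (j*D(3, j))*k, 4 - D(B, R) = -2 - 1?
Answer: -256565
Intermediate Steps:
D(B, R) = 7 (D(B, R) = 4 - (-2 - 1) = 4 - 1*(-3) = 4 + 3 = 7)
s(X, j) = 28*j (s(X, j) = (j*7)*4 = (7*j)*4 = 28*j)
920*s(19, -10) + 1035 = 920*(28*(-10)) + 1035 = 920*(-280) + 1035 = -257600 + 1035 = -256565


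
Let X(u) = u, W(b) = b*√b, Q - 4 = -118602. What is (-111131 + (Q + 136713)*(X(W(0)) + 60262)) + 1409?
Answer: 1091536408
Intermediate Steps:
Q = -118598 (Q = 4 - 118602 = -118598)
W(b) = b^(3/2)
(-111131 + (Q + 136713)*(X(W(0)) + 60262)) + 1409 = (-111131 + (-118598 + 136713)*(0^(3/2) + 60262)) + 1409 = (-111131 + 18115*(0 + 60262)) + 1409 = (-111131 + 18115*60262) + 1409 = (-111131 + 1091646130) + 1409 = 1091534999 + 1409 = 1091536408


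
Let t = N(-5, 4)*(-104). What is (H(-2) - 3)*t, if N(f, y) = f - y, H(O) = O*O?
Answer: 936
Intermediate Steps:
H(O) = O**2
t = 936 (t = (-5 - 1*4)*(-104) = (-5 - 4)*(-104) = -9*(-104) = 936)
(H(-2) - 3)*t = ((-2)**2 - 3)*936 = (4 - 3)*936 = 1*936 = 936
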